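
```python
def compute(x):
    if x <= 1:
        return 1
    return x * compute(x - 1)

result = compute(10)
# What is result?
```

compute(10) = 10 * 9 * 8 * 7 * 6 * 5 * 4 * 3 * 2 * 1 = 3628800

Answer: 3628800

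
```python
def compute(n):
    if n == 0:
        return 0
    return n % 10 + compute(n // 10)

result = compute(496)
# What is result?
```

Sum of digits of 496: 6 + 9 + 4 = 19

Answer: 19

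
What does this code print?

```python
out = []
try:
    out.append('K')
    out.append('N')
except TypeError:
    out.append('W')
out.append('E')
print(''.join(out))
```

Execution trace: 'K' (try body) → 'N' (try body, no exception) → 'E' (after the try/except). Output: KNE

Answer: KNE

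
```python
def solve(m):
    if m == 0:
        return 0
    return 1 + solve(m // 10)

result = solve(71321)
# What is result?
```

Count of digits of 71321: 5

Answer: 5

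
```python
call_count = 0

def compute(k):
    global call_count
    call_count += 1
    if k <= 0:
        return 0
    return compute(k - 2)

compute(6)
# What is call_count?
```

Linear recursion stepping by 2: 4 calls from k=6 down to ≤0.

Answer: 4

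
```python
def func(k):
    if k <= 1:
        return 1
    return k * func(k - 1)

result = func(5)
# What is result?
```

func(5) = 5 * 4 * 3 * 2 * 1 = 120

Answer: 120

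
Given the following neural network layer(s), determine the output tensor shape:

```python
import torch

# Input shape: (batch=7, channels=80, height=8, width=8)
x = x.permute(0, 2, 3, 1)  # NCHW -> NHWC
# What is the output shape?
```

Input: (7, 80, 8, 8) -> Output: (7, 8, 8, 80)

Answer: (7, 8, 8, 80)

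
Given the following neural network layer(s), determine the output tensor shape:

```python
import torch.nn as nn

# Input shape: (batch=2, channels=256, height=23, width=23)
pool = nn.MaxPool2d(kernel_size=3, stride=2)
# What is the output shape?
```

Input: (2, 256, 23, 23) -> Output: (2, 256, 11, 11)

Answer: (2, 256, 11, 11)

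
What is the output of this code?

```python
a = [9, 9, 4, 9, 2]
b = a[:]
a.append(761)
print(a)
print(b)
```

Key concept: slice [:] creates copy.
Step by step:
`a = [9, 9, 4, 9, 2]` → a = [9, 9, 4, 9, 2]
`b = a[:]` → b = [9, 9, 4, 9, 2]
`a.append(761)` → a = [9, 9, 4, 9, 2, 761]
`print(a)` → prints [9, 9, 4, 9, 2, 761]
`print(b)` → prints [9, 9, 4, 9, 2]

Answer:
[9, 9, 4, 9, 2, 761]
[9, 9, 4, 9, 2]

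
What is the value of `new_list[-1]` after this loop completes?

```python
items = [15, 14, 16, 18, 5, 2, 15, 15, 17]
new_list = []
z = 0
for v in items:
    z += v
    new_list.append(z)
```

Cumulative sum ends at 117
`new_list` takes the values: [] → [15] → [15, 29] → [15, 29, 45] → [15, 29, 45, 63] → [15, 29, 45, 63, 68] → [15, 29, 45, 63, 68, 70] → [15, 29, 45, 63, 68, 70, 85] → [15, 29, 45, 63, 68, 70, 85, 100] → [15, 29, 45, 63, 68, 70, 85, 100, 117]
So `new_list[-1]` = 117

Answer: 117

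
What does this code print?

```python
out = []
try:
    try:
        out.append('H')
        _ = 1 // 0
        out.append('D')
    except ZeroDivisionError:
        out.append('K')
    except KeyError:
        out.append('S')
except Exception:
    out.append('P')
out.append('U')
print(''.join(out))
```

Execution trace: 'H' (inner try body) → 'K' (inner except ZeroDivisionError) → 'U' (after the try/except). Output: HKU

Answer: HKU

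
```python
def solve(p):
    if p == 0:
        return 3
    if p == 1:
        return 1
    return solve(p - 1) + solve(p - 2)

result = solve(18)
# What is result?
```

Build up from base cases: solve(0)=3, solve(1)=1, solve(2)=4, solve(3)=5, solve(4)=9, solve(5)=14, solve(6)=23, ..., solve(18)=7375

Answer: 7375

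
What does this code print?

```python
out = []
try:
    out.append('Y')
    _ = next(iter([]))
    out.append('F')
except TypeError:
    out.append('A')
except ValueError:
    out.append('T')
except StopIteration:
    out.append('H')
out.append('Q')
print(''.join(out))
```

Execution trace: 'Y' (try body) → 'H' (except StopIteration) → 'Q' (after the try/except). Output: YHQ

Answer: YHQ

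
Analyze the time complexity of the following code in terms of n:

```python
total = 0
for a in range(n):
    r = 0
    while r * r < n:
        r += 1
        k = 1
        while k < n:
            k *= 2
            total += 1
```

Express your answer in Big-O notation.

Each loop level contributes: n × √n × log n. Multiplying the contributions gives O(n√n log n).

Answer: O(n√n log n)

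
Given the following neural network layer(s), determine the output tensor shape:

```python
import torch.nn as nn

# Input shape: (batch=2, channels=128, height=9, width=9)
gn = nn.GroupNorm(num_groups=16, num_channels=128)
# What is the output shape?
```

Input: (2, 128, 9, 9) -> Output: (2, 128, 9, 9)

Answer: (2, 128, 9, 9)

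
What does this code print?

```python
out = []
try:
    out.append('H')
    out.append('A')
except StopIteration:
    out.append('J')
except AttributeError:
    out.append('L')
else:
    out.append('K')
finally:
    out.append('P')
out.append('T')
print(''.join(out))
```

Execution trace: 'H' (try body) → 'A' (try body, no exception) → 'K' (else) → 'P' (finally) → 'T' (after the try/except). Output: HAKPT

Answer: HAKPT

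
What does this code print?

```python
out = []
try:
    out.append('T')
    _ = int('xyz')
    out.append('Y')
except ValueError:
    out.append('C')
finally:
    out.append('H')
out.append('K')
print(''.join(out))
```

Execution trace: 'T' (try body) → 'C' (except ValueError) → 'H' (finally) → 'K' (after the try/except). Output: TCHK

Answer: TCHK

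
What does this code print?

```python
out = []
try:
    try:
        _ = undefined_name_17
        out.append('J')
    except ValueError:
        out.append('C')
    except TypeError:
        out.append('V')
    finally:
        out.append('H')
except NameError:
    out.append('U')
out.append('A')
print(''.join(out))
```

Execution trace: 'H' (finally) → 'U' (outer except NameError) → 'A' (after the try/except). Output: HUA

Answer: HUA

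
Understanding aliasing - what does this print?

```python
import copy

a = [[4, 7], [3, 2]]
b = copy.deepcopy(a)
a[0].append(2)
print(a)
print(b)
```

Key concept: deep copy is fully independent.
Step by step:
`a = [[4, 7], [3, 2]]` → a = [[4, 7], [3, 2]]
`b = copy.deepcopy(a)` → b = [[4, 7], [3, 2]]
`a[0].append(2)` → a = [[4, 7, 2], [3, 2]]
`print(a)` → prints [[4, 7, 2], [3, 2]]
`print(b)` → prints [[4, 7], [3, 2]]

Answer:
[[4, 7, 2], [3, 2]]
[[4, 7], [3, 2]]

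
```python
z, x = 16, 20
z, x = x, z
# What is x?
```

Trace:
`z, x = 16, 20` → z = 16; x = 20
`z, x = x, z` → z = 20; x = 16
So x = 16

Answer: 16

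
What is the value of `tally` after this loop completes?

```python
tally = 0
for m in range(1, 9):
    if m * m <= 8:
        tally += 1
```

Count numbers where m² ≤ 8
`tally` takes the values: 0 → 1 → 2

Answer: 2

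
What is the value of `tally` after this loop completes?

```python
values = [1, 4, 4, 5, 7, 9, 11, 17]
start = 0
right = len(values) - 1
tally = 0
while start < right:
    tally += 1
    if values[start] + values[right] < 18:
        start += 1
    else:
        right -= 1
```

Steps to find pair summing to 18
`tally` takes the values: 0 → 1 → 2 → 3 → 4 → 5 → 6 → 7

Answer: 7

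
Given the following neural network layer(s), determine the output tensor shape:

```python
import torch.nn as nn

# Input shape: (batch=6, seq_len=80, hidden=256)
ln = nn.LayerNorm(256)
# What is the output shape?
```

Input: (6, 80, 256) -> Output: (6, 80, 256)

Answer: (6, 80, 256)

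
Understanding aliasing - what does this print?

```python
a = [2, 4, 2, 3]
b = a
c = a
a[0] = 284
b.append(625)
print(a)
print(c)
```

Key concept: multiple aliases.
Step by step:
`a = [2, 4, 2, 3]` → a = [2, 4, 2, 3]
`b = a` → b = [2, 4, 2, 3] (same object as a)
`c = a` → c = [2, 4, 2, 3] (same object as a, b)
`a[0] = 284` → a = [284, 4, 2, 3] (same object as b, c); b = [284, 4, 2, 3] (same object as a, c); c = [284, 4, 2, 3] (same object as a, b)
`b.append(625)` → a = [284, 4, 2, 3, 625] (same object as b, c); b = [284, 4, 2, 3, 625] (same object as a, c); c = [284, 4, 2, 3, 625] (same object as a, b)
`print(a)` → prints [284, 4, 2, 3, 625]
`print(c)` → prints [284, 4, 2, 3, 625]

Answer:
[284, 4, 2, 3, 625]
[284, 4, 2, 3, 625]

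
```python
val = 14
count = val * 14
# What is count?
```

Trace:
`val = 14` → val = 14
`count = val * 14` → count = 196
So count = 196

Answer: 196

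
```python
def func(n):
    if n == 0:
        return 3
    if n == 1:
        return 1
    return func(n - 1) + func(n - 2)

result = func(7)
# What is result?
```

Build up from base cases: func(0)=3, func(1)=1, func(2)=4, func(3)=5, func(4)=9, func(5)=14, func(6)=23, ..., func(7)=37

Answer: 37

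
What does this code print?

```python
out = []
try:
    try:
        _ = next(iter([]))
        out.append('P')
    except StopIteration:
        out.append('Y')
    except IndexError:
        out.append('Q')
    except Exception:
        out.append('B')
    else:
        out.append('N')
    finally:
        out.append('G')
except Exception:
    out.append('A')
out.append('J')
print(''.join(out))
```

Execution trace: 'Y' (inner except StopIteration) → 'G' (inner finally) → 'J' (after the try/except). Output: YGJ

Answer: YGJ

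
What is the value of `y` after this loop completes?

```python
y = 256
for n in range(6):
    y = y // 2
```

Halve 6 times: 256 // 2^6 = 4
`y` takes the values: 256 → 128 → 64 → 32 → 16 → 8 → 4

Answer: 4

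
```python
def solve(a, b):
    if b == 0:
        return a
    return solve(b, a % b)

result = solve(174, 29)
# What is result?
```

solve(174, 29) -> solve(29, 0) -> 29

Answer: 29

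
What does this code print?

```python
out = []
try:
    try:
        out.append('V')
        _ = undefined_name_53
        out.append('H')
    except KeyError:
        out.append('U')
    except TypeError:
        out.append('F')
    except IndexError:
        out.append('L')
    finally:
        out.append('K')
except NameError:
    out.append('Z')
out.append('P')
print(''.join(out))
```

Execution trace: 'V' (try body) → 'K' (finally) → 'Z' (outer except NameError) → 'P' (after the try/except). Output: VKZP

Answer: VKZP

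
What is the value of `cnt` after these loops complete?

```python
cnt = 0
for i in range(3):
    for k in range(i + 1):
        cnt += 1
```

Triangle: 1 + 2 + ... + 3
`cnt` takes the values: 0 → 1 → 2 → 3 → 4 → 5 → 6

Answer: 6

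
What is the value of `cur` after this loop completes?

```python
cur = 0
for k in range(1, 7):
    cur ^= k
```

XOR of 1 to 6
`cur` takes the values: 0 → 1 → 3 → 0 → 4 → 1 → 7

Answer: 7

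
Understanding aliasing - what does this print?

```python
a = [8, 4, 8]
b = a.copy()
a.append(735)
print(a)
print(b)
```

Key concept: list.copy() creates independent copy.
Step by step:
`a = [8, 4, 8]` → a = [8, 4, 8]
`b = a.copy()` → b = [8, 4, 8]
`a.append(735)` → a = [8, 4, 8, 735]
`print(a)` → prints [8, 4, 8, 735]
`print(b)` → prints [8, 4, 8]

Answer:
[8, 4, 8, 735]
[8, 4, 8]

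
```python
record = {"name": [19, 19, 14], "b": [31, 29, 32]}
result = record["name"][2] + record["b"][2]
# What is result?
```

Trace:
`record = {"name": [19, 19, 14], "b": [31, 29, 32]}` → record = {'name': [19, 19, 14], 'b': [31, 29, 32]}
`result = record["name"][2] + record["b"][2]` → result = 46
So result = 46

Answer: 46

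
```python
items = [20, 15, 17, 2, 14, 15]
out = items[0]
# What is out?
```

Trace:
`items = [20, 15, 17, 2, 14, 15]` → items = [20, 15, 17, 2, 14, 15]
`out = items[0]` → out = 20
So out = 20

Answer: 20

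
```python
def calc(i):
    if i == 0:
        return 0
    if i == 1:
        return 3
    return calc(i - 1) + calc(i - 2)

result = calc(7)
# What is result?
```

Build up from base cases: calc(0)=0, calc(1)=3, calc(2)=3, calc(3)=6, calc(4)=9, calc(5)=15, calc(6)=24, ..., calc(7)=39

Answer: 39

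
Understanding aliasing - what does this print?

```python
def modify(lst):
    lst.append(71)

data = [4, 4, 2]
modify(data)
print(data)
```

Key concept: function modifies passed list.
Step by step:
`data = [4, 4, 2]` → data = [4, 4, 2]
`modify(data)` → data = [4, 4, 2, 71]
`print(data)` → prints [4, 4, 2, 71]

Answer: [4, 4, 2, 71]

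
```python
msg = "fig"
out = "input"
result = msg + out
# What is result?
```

Trace:
`msg = "fig"` → msg = 'fig'
`out = "input"` → out = 'input'
`result = msg + out` → result = 'figinput'
So result = 'figinput'

Answer: 'figinput'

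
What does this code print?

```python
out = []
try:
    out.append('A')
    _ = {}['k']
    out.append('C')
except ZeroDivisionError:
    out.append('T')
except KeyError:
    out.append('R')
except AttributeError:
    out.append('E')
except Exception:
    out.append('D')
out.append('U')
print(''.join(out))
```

Execution trace: 'A' (try body) → 'R' (except KeyError) → 'U' (after the try/except). Output: ARU

Answer: ARU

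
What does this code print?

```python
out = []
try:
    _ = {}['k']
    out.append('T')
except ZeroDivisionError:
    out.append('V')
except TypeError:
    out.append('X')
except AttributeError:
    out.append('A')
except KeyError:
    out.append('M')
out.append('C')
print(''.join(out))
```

Execution trace: 'M' (except KeyError) → 'C' (after the try/except). Output: MC

Answer: MC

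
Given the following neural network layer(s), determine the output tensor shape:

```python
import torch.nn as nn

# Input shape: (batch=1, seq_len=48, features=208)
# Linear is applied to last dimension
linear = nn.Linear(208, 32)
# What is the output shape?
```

Input: (1, 48, 208) -> Output: (1, 48, 32)

Answer: (1, 48, 32)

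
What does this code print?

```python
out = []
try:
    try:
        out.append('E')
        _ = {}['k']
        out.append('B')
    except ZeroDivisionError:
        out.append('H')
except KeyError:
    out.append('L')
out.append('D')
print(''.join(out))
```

Execution trace: 'E' (try body) → 'L' (outer except KeyError) → 'D' (after the try/except). Output: ELD

Answer: ELD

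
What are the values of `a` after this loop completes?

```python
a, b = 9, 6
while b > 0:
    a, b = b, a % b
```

GCD of 9 and 6
`a` takes the values: 9 → 6 → 3

Answer: 3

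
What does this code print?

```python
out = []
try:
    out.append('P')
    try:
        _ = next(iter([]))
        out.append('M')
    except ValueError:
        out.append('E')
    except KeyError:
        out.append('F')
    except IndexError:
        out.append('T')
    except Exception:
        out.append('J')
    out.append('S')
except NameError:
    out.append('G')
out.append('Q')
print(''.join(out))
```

Execution trace: 'P' (try body) → 'J' (inner except Exception) → 'S' (try body, no exception) → 'Q' (after the try/except). Output: PJSQ

Answer: PJSQ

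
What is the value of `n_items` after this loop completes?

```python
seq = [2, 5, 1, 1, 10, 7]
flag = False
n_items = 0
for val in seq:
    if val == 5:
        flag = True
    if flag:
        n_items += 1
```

Count elements after first 5 in [2, 5, 1, 1, 10, 7]
`n_items` takes the values: 0 → 1 → 2 → 3 → 4 → 5

Answer: 5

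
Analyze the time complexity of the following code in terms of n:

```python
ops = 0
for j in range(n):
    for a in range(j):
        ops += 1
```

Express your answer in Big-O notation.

Each loop level contributes: n × n. Multiplying the contributions gives O(n^2).

Answer: O(n^2)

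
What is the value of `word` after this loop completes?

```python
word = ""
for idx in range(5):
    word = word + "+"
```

Repeat '+' 5 times
`word` takes the values: "" → "+" → "++" → "+++" → "++++" → "+++++"

Answer: "+++++"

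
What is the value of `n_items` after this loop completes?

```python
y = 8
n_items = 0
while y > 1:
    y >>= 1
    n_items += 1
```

Count right shifts until 1
`n_items` takes the values: 0 → 1 → 2 → 3

Answer: 3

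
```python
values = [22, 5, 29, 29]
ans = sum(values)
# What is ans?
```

Trace:
`values = [22, 5, 29, 29]` → values = [22, 5, 29, 29]
`ans = sum(values)` → ans = 85
So ans = 85

Answer: 85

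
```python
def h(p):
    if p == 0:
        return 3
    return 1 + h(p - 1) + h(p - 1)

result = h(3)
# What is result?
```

h(p) = 1 + 2·h(p-1), h(0)=3. Closed form: (3+1)·2^3 - 1 = 31.

Answer: 31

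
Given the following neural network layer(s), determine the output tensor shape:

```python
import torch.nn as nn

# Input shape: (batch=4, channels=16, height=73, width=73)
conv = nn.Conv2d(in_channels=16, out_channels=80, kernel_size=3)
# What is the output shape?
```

Input: (4, 16, 73, 73) -> Output: (4, 80, 71, 71)

Answer: (4, 80, 71, 71)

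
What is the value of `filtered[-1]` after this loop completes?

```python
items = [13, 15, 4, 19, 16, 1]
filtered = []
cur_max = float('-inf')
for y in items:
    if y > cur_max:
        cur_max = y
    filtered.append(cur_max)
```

Running max ends at 19
`filtered` takes the values: [] → [13] → [13, 15] → [13, 15, 15] → [13, 15, 15, 19] → [13, 15, 15, 19, 19] → [13, 15, 15, 19, 19, 19]
So `filtered[-1]` = 19

Answer: 19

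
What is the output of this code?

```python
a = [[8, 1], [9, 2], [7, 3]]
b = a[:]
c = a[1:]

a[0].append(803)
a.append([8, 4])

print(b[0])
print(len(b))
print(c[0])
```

Key concept: slice with nested mutation.
Step by step:
`a = [[8, 1], [9, 2], [7, 3]]` → a = [[8, 1], [9, 2], [7, 3]]
`b = a[:]` → b = [[8, 1], [9, 2], [7, 3]]
`c = a[1:]` → c = [[9, 2], [7, 3]]
`a[0].append(803)` → a = [[8, 1, 803], [9, 2], [7, 3]]; b = [[8, 1, 803], [9, 2], [7, 3]]
`a.append([8, 4])` → a = [[8, 1, 803], [9, 2], [7, 3], [8, 4]]
`print(b[0])` → prints [8, 1, 803]
`print(len(b))` → prints 3
`print(c[0])` → prints [9, 2]

Answer:
[8, 1, 803]
3
[9, 2]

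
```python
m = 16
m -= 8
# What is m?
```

Trace:
`m = 16` → m = 16
`m -= 8` → m = 8
So m = 8

Answer: 8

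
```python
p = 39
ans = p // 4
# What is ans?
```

Trace:
`p = 39` → p = 39
`ans = p // 4` → ans = 9
So ans = 9

Answer: 9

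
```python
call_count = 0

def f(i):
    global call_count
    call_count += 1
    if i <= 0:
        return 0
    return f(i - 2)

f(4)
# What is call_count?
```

Linear recursion stepping by 2: 3 calls from i=4 down to ≤0.

Answer: 3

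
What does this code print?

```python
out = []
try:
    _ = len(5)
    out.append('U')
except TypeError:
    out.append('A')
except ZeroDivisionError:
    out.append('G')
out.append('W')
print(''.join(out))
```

Execution trace: 'A' (except TypeError) → 'W' (after the try/except). Output: AW

Answer: AW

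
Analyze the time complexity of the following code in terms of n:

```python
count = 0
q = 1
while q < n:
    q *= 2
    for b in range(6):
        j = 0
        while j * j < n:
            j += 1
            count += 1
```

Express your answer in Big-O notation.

Each loop level contributes: log n × 1 × √n. Multiplying the contributions gives O(√n log n).

Answer: O(√n log n)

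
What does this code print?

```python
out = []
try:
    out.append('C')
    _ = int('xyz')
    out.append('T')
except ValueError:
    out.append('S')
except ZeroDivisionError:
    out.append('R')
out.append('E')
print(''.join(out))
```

Execution trace: 'C' (try body) → 'S' (except ValueError) → 'E' (after the try/except). Output: CSE

Answer: CSE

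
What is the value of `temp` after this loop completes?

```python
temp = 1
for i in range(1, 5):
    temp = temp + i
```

Start at 1, add 1 through 4
`temp` takes the values: 1 → 2 → 4 → 7 → 11

Answer: 11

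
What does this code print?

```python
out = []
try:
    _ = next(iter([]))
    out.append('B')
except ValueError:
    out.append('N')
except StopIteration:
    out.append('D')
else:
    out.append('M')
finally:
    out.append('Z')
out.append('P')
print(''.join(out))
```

Execution trace: 'D' (except StopIteration) → 'Z' (finally) → 'P' (after the try/except). Output: DZP

Answer: DZP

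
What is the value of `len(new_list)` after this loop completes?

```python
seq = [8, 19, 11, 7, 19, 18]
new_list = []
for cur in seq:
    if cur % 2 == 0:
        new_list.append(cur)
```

Count even numbers in [8, 19, 11, 7, 19, 18]
`new_list` takes the values: [] → [8] → [8, 18]
So `len(new_list)` = 2

Answer: 2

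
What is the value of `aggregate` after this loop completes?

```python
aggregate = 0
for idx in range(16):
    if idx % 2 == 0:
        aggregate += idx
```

Sum of even numbers 0 to 15
`aggregate` takes the values: 0 → 2 → 6 → 12 → 20 → 30 → 42 → 56

Answer: 56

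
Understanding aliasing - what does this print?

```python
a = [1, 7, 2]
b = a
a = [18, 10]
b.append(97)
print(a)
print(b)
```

Key concept: rebinding vs mutation: a is rebound to a new list, b still points at the original.
Step by step:
`a = [1, 7, 2]` → a = [1, 7, 2]
`b = a` → b = [1, 7, 2] (same object as a)
`a = [18, 10]` → a = [18, 10]
`b.append(97)` → b = [1, 7, 2, 97]
`print(a)` → prints [18, 10]
`print(b)` → prints [1, 7, 2, 97]

Answer:
[18, 10]
[1, 7, 2, 97]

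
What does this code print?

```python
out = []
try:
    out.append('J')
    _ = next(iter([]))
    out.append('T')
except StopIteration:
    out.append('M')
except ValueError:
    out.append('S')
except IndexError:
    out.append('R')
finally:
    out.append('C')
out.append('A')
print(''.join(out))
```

Execution trace: 'J' (try body) → 'M' (except StopIteration) → 'C' (finally) → 'A' (after the try/except). Output: JMCA

Answer: JMCA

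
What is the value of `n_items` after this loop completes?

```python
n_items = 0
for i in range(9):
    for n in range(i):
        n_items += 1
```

Triangle number: 0+1+2+...+8
`n_items` takes the values: 0 → 1 → 2 → 3 → 4 → 5 → 6 → 7 → 8 → 9 → 10 → 11 → 12 → 13 → 14 → 15 → 16 → 17 → 18 → 19 → 20 → 21 → 22 → 23 → 24 → 25 → 26 → 27 → 28 → 29 → 30 → 31 → 32 → 33 → 34 → 35 → 36

Answer: 36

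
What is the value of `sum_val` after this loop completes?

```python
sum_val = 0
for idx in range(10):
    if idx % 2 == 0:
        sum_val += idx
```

Sum of even numbers 0 to 9
`sum_val` takes the values: 0 → 2 → 6 → 12 → 20

Answer: 20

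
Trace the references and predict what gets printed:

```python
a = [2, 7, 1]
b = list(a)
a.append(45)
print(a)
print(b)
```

Key concept: list() constructor creates copy.
Step by step:
`a = [2, 7, 1]` → a = [2, 7, 1]
`b = list(a)` → b = [2, 7, 1]
`a.append(45)` → a = [2, 7, 1, 45]
`print(a)` → prints [2, 7, 1, 45]
`print(b)` → prints [2, 7, 1]

Answer:
[2, 7, 1, 45]
[2, 7, 1]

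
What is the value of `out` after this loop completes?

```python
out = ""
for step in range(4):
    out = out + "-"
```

Repeat '-' 4 times
`out` takes the values: "" → "-" → "--" → "---" → "----"

Answer: "----"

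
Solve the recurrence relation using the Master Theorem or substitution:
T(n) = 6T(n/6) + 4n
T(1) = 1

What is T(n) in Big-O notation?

By Master Theorem: a=6, b=6, f(n)=4n. Since log_6(6) = 1 and f(n) = Θ(n^1), Case 2 applies. T(n) = O(n log n).

Answer: O(n log n)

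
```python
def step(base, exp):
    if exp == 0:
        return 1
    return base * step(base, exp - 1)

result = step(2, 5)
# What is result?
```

step(2, 5) = 2 * 2 * 2 * 2 * 2 = 32

Answer: 32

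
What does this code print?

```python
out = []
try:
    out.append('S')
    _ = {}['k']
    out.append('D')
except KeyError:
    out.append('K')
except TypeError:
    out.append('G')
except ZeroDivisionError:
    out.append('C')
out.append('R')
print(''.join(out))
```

Execution trace: 'S' (try body) → 'K' (except KeyError) → 'R' (after the try/except). Output: SKR

Answer: SKR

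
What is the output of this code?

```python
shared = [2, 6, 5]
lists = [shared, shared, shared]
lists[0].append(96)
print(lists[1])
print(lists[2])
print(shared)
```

Key concept: list of same reference.
Step by step:
`shared = [2, 6, 5]` → shared = [2, 6, 5]
`lists = [shared, shared, shared]` → lists = [[2, 6, 5], [2, 6, 5], [2, 6, 5]]
`lists[0].append(96)` → shared = [2, 6, 5, 96]; lists = [[2, 6, 5, 96], [2, 6, 5, 96], [2, 6, 5, 96]]
`print(lists[1])` → prints [2, 6, 5, 96]
`print(lists[2])` → prints [2, 6, 5, 96]
`print(shared)` → prints [2, 6, 5, 96]

Answer:
[2, 6, 5, 96]
[2, 6, 5, 96]
[2, 6, 5, 96]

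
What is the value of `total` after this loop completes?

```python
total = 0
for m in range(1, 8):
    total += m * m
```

Sum of squares 1² to 7² = 140
`total` takes the values: 0 → 1 → 5 → 14 → 30 → 55 → 91 → 140

Answer: 140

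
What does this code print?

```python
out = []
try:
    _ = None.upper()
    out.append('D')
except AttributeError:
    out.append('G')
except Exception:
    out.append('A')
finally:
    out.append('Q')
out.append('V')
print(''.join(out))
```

Execution trace: 'G' (except AttributeError) → 'Q' (finally) → 'V' (after the try/except). Output: GQV

Answer: GQV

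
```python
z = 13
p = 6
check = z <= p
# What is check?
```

Trace:
`z = 13` → z = 13
`p = 6` → p = 6
`check = z <= p` → check = False
So check = False

Answer: False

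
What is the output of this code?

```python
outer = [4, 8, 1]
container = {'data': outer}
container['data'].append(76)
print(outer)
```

Key concept: dict holds reference to list.
Step by step:
`outer = [4, 8, 1]` → outer = [4, 8, 1]
`container = {'data': outer}` → container = {'data': [4, 8, 1]}
`container['data'].append(76)` → outer = [4, 8, 1, 76]; container = {'data': [4, 8, 1, 76]}
`print(outer)` → prints [4, 8, 1, 76]

Answer: [4, 8, 1, 76]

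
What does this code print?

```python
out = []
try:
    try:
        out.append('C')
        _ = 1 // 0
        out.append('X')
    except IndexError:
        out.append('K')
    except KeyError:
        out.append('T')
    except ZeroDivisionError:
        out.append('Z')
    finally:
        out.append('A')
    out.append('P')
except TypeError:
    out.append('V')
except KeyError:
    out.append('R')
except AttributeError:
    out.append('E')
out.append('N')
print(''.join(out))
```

Execution trace: 'C' (inner try body) → 'Z' (inner except ZeroDivisionError) → 'A' (inner finally) → 'P' (try body, no exception) → 'N' (after the try/except). Output: CZAPN

Answer: CZAPN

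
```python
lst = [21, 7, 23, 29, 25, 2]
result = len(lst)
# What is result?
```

Trace:
`lst = [21, 7, 23, 29, 25, 2]` → lst = [21, 7, 23, 29, 25, 2]
`result = len(lst)` → result = 6
So result = 6

Answer: 6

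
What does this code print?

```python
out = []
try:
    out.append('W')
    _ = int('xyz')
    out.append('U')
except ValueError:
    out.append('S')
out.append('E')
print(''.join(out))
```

Execution trace: 'W' (try body) → 'S' (except ValueError) → 'E' (after the try/except). Output: WSE

Answer: WSE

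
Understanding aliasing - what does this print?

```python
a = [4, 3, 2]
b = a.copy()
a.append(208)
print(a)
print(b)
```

Key concept: list.copy() creates independent copy.
Step by step:
`a = [4, 3, 2]` → a = [4, 3, 2]
`b = a.copy()` → b = [4, 3, 2]
`a.append(208)` → a = [4, 3, 2, 208]
`print(a)` → prints [4, 3, 2, 208]
`print(b)` → prints [4, 3, 2]

Answer:
[4, 3, 2, 208]
[4, 3, 2]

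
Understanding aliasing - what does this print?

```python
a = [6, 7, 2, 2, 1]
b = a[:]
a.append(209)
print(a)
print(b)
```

Key concept: slice [:] creates copy.
Step by step:
`a = [6, 7, 2, 2, 1]` → a = [6, 7, 2, 2, 1]
`b = a[:]` → b = [6, 7, 2, 2, 1]
`a.append(209)` → a = [6, 7, 2, 2, 1, 209]
`print(a)` → prints [6, 7, 2, 2, 1, 209]
`print(b)` → prints [6, 7, 2, 2, 1]

Answer:
[6, 7, 2, 2, 1, 209]
[6, 7, 2, 2, 1]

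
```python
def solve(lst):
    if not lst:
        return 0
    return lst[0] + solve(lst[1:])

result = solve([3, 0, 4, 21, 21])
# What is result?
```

3 + 0 + 4 + 21 + 21 + 0 = 49

Answer: 49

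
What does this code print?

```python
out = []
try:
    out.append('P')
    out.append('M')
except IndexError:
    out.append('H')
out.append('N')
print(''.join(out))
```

Execution trace: 'P' (try body) → 'M' (try body, no exception) → 'N' (after the try/except). Output: PMN

Answer: PMN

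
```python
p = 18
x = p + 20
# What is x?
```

Trace:
`p = 18` → p = 18
`x = p + 20` → x = 38
So x = 38

Answer: 38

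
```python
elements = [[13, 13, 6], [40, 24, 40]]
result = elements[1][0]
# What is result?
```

Trace:
`elements = [[13, 13, 6], [40, 24, 40]]` → elements = [[13, 13, 6], [40, 24, 40]]
`result = elements[1][0]` → result = 40
So result = 40

Answer: 40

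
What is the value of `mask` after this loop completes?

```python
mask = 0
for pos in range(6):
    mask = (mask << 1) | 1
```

Build 6 consecutive 1-bits: 0b111111
`mask` takes the values: 0 → 1 → 3 → 7 → 15 → 31 → 63

Answer: 63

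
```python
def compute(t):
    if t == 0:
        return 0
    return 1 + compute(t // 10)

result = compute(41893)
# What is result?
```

Count of digits of 41893: 5

Answer: 5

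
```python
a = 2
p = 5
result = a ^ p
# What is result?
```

Trace:
`a = 2` → a = 2
`p = 5` → p = 5
`result = a ^ p` → result = 7
So result = 7

Answer: 7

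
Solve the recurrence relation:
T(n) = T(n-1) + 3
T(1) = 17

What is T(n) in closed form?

Unrolling: T(n) = T(1) + 3·(n-1) = 17 + 3(n-1) = 3n + 14.

Answer: T(n) = 3n + 14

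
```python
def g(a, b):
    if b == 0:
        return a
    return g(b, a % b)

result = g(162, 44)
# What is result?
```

g(162, 44) -> g(44, 30) -> g(30, 14) -> g(14, 2) -> g(2, 0) -> 2

Answer: 2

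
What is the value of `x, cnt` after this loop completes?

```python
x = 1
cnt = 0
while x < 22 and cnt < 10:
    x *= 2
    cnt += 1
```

Double until >= 22 or 10 iterations
`x, cnt` takes the values: (1, 0) → (2, 0) → (2, 1) → (4, 1) → (4, 2) → (8, 2) → (8, 3) → (16, 3) → (16, 4) → (32, 4) → (32, 5)

Answer: 32, 5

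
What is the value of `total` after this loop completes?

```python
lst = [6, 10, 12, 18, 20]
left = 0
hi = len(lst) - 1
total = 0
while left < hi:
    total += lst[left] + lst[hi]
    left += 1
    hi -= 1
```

Sum of pairs from ends
`total` takes the values: 0 → 26 → 54

Answer: 54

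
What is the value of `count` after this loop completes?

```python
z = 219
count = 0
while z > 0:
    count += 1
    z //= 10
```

Count digits by repeated division by 10
`count` takes the values: 0 → 1 → 2 → 3

Answer: 3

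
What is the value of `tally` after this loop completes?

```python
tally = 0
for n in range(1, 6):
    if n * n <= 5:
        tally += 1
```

Count numbers where n² ≤ 5
`tally` takes the values: 0 → 1 → 2

Answer: 2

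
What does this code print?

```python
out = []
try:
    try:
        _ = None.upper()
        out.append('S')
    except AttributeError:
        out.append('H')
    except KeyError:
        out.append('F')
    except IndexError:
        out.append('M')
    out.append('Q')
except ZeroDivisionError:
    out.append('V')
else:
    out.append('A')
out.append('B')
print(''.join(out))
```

Execution trace: 'H' (inner except AttributeError) → 'Q' (try body, no exception) → 'A' (else) → 'B' (after the try/except). Output: HQAB

Answer: HQAB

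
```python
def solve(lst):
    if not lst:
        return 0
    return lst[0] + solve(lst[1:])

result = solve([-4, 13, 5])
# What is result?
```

(-4) + 13 + 5 + 0 = 14

Answer: 14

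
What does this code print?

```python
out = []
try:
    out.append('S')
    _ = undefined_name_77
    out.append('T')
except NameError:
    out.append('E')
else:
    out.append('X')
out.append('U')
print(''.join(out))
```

Execution trace: 'S' (try body) → 'E' (except NameError) → 'U' (after the try/except). Output: SEU

Answer: SEU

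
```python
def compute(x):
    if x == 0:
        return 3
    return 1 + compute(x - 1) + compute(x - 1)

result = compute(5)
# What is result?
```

compute(x) = 1 + 2·compute(x-1), compute(0)=3. Closed form: (3+1)·2^5 - 1 = 127.

Answer: 127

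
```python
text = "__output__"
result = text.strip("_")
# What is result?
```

Trace:
`text = "__output__"` → text = '__output__'
`result = text.strip("_")` → result = 'output'
So result = 'output'

Answer: 'output'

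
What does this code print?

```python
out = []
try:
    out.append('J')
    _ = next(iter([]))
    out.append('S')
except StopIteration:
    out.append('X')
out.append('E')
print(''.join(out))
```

Execution trace: 'J' (try body) → 'X' (except StopIteration) → 'E' (after the try/except). Output: JXE

Answer: JXE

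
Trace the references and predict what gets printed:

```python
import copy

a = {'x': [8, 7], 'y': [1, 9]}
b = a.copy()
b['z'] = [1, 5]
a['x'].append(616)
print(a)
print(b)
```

Key concept: shallow copy of dict with mutable values.
Step by step:
`a = {'x': [8, 7], 'y': [1, 9]}` → a = {'x': [8, 7], 'y': [1, 9]}
`b = a.copy()` → b = {'x': [8, 7], 'y': [1, 9]}
`b['z'] = [1, 5]` → b = {'x': [8, 7], 'y': [1, 9], 'z': [1, 5]}
`a['x'].append(616)` → a = {'x': [8, 7, 616], 'y': [1, 9]}; b = {'x': [8, 7, 616], 'y': [1, 9], 'z': [1, 5]}
`print(a)` → prints {'x': [8, 7, 616], 'y': [1, 9]}
`print(b)` → prints {'x': [8, 7, 616], 'y': [1, 9], 'z': [1, 5]}

Answer:
{'x': [8, 7, 616], 'y': [1, 9]}
{'x': [8, 7, 616], 'y': [1, 9], 'z': [1, 5]}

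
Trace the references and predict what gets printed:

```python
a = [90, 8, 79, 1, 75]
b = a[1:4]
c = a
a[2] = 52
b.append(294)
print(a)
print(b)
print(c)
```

Key concept: slice vs alias.
Step by step:
`a = [90, 8, 79, 1, 75]` → a = [90, 8, 79, 1, 75]
`b = a[1:4]` → b = [8, 79, 1]
`c = a` → c = [90, 8, 79, 1, 75] (same object as a)
`a[2] = 52` → a = [90, 8, 52, 1, 75] (same object as c); c = [90, 8, 52, 1, 75] (same object as a)
`b.append(294)` → b = [8, 79, 1, 294]
`print(a)` → prints [90, 8, 52, 1, 75]
`print(b)` → prints [8, 79, 1, 294]
`print(c)` → prints [90, 8, 52, 1, 75]

Answer:
[90, 8, 52, 1, 75]
[8, 79, 1, 294]
[90, 8, 52, 1, 75]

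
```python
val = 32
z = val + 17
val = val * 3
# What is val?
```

Trace:
`val = 32` → val = 32
`z = val + 17` → z = 49
`val = val * 3` → val = 96
So val = 96

Answer: 96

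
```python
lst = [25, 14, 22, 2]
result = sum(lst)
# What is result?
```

Trace:
`lst = [25, 14, 22, 2]` → lst = [25, 14, 22, 2]
`result = sum(lst)` → result = 63
So result = 63

Answer: 63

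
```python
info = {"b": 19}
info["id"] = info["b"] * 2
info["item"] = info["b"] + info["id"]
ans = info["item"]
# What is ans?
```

Trace:
`info = {"b": 19}` → info = {'b': 19}
`info["id"] = info["b"] * 2` → info = {'b': 19, 'id': 38}
`info["item"] = info["b"] + info["id"]` → info = {'b': 19, 'id': 38, 'item': 57}
`ans = info["item"]` → ans = 57
So ans = 57

Answer: 57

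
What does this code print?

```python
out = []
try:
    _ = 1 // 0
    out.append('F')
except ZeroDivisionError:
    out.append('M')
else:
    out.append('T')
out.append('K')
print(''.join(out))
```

Execution trace: 'M' (except ZeroDivisionError) → 'K' (after the try/except). Output: MK

Answer: MK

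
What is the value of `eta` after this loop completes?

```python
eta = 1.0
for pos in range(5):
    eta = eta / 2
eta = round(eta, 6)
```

Halving LR 5 times: 1 / 2^5
`eta` takes the values: 1.0 → 0.5 → 0.25 → 0.125 → 0.0625 → 0.03125

Answer: 0.03125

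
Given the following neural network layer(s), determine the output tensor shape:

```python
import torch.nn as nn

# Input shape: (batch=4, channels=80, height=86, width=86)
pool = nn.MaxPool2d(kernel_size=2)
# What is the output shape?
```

Input: (4, 80, 86, 86) -> Output: (4, 80, 43, 43)

Answer: (4, 80, 43, 43)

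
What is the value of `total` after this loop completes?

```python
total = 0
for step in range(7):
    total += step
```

Sum of 0 to 6 = 21
`total` takes the values: 0 → 1 → 3 → 6 → 10 → 15 → 21

Answer: 21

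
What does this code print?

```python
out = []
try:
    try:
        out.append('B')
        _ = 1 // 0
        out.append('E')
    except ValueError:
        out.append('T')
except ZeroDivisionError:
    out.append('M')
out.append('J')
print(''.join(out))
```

Execution trace: 'B' (try body) → 'M' (outer except ZeroDivisionError) → 'J' (after the try/except). Output: BMJ

Answer: BMJ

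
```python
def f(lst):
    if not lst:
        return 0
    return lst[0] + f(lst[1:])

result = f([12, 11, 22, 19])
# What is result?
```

12 + 11 + 22 + 19 + 0 = 64

Answer: 64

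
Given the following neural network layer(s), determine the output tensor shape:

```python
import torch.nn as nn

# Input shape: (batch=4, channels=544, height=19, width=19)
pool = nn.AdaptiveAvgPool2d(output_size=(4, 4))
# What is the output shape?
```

Input: (4, 544, 19, 19) -> Output: (4, 544, 4, 4)

Answer: (4, 544, 4, 4)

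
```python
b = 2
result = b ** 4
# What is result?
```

Trace:
`b = 2` → b = 2
`result = b ** 4` → result = 16
So result = 16

Answer: 16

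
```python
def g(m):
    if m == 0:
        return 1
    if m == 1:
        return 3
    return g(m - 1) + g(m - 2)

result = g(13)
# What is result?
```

Build up from base cases: g(0)=1, g(1)=3, g(2)=4, g(3)=7, g(4)=11, g(5)=18, g(6)=29, ..., g(13)=843

Answer: 843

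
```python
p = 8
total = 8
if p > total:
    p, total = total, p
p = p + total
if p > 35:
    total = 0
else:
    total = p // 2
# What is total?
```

Trace:
`p = 8` → p = 8
`total = 8` → total = 8
`if p > total: ...` → p > total is False → no variable changes
`p = p + total` → p = 16
`if p > 35: ...` → p > 35 is False, take else branch → no variable changes
So total = 8

Answer: 8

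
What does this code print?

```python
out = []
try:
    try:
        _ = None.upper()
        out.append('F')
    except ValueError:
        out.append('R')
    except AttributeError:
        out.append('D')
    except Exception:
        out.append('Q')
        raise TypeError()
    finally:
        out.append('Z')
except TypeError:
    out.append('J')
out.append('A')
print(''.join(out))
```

Execution trace: 'D' (inner except AttributeError) → 'Z' (inner finally) → 'A' (after the try/except). Output: DZA

Answer: DZA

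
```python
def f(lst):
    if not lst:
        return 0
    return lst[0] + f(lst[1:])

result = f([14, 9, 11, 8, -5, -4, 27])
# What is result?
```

14 + 9 + 11 + 8 + (-5) + (-4) + 27 + 0 = 60

Answer: 60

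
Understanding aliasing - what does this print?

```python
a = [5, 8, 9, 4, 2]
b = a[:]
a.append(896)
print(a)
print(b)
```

Key concept: slice [:] creates copy.
Step by step:
`a = [5, 8, 9, 4, 2]` → a = [5, 8, 9, 4, 2]
`b = a[:]` → b = [5, 8, 9, 4, 2]
`a.append(896)` → a = [5, 8, 9, 4, 2, 896]
`print(a)` → prints [5, 8, 9, 4, 2, 896]
`print(b)` → prints [5, 8, 9, 4, 2]

Answer:
[5, 8, 9, 4, 2, 896]
[5, 8, 9, 4, 2]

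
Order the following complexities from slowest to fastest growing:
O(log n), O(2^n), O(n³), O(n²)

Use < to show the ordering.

Ordered by growth rate: O(log n) < O(n²) < O(n³) < O(2^n)

Answer: O(log n) < O(n²) < O(n³) < O(2^n)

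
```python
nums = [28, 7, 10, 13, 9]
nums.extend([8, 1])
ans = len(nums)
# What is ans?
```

Trace:
`nums = [28, 7, 10, 13, 9]` → nums = [28, 7, 10, 13, 9]
`nums.extend([8, 1])` → nums = [28, 7, 10, 13, 9, 8, 1]
`ans = len(nums)` → ans = 7
So ans = 7

Answer: 7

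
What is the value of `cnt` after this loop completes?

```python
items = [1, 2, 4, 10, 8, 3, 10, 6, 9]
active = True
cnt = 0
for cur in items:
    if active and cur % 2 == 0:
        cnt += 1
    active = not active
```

Count even values at even positions
`cnt` takes the values: 0 → 1 → 2 → 3

Answer: 3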